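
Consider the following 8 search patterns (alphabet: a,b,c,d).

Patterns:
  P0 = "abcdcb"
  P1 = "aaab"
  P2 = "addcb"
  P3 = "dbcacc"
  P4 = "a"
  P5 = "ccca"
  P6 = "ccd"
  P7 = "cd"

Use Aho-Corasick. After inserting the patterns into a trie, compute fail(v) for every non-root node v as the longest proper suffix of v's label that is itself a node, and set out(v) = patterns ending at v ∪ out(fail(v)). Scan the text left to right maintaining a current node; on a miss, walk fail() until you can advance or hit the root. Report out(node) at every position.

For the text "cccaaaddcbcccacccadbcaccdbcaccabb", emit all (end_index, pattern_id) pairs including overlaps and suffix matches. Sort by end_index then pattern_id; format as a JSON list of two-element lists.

Build:
Trie nodes:
  n0 'ε': a→1 c→20 d→14
  n1 'a': a→7 b→2 d→10  ←P4
  n2 'ab': c→3
  n3 'abc': d→4
  n4 'abcd': c→5
  n5 'abcdc': b→6
  n6 'abcdcb': ·  ←P0
  n7 'aa': a→8
  n8 'aaa': b→9
  n9 'aaab': ·  ←P1
  n10 'ad': d→11
  n11 'add': c→12
  n12 'addc': b→13
  n13 'addcb': ·  ←P2
  n14 'd': b→15
  n15 'db': c→16
  n16 'dbc': a→17
  n17 'dbca': c→18
  n18 'dbcac': c→19
  n19 'dbcacc': ·  ←P3
  n20 'c': c→21 d→25
  n21 'cc': c→22 d→24
  n22 'ccc': a→23
  n23 'ccca': ·  ←P5
  n24 'ccd': ·  ←P6
  n25 'cd': ·  ←P7

Failure links (BFS by depth):
  fail(1) 'a': from fail(0)=0 chase 'a': 0 ⇒ 0;  out={4}∪out(0)={4}
  fail(14) 'd': from fail(0)=0 chase 'd': 0 ⇒ 0;  out=∅∪out(0)=∅
  fail(20) 'c': from fail(0)=0 chase 'c': 0 ⇒ 0;  out=∅∪out(0)=∅
  fail(2) 'ab': from fail(1)=0 chase 'b': 0 ⇒ 0;  out=∅∪out(0)=∅
  fail(7) 'aa': from fail(1)=0 chase 'a': 0 ⇒ 1;  out=∅∪out(1)={4}
  fail(10) 'ad': from fail(1)=0 chase 'd': 0 ⇒ 14;  out=∅∪out(14)=∅
  fail(15) 'db': from fail(14)=0 chase 'b': 0 ⇒ 0;  out=∅∪out(0)=∅
  fail(21) 'cc': from fail(20)=0 chase 'c': 0 ⇒ 20;  out=∅∪out(20)=∅
  fail(25) 'cd': from fail(20)=0 chase 'd': 0 ⇒ 14;  out={7}∪out(14)={7}
  fail(3) 'abc': from fail(2)=0 chase 'c': 0 ⇒ 20;  out=∅∪out(20)=∅
  fail(8) 'aaa': from fail(7)=1 chase 'a': 1 ⇒ 7;  out=∅∪out(7)={4}
  fail(11) 'add': from fail(10)=14 chase 'd': 14→0 ⇒ 14;  out=∅∪out(14)=∅
  fail(16) 'dbc': from fail(15)=0 chase 'c': 0 ⇒ 20;  out=∅∪out(20)=∅
  fail(22) 'ccc': from fail(21)=20 chase 'c': 20 ⇒ 21;  out=∅∪out(21)=∅
  fail(24) 'ccd': from fail(21)=20 chase 'd': 20 ⇒ 25;  out={6}∪out(25)={6,7}
  fail(4) 'abcd': from fail(3)=20 chase 'd': 20 ⇒ 25;  out=∅∪out(25)={7}
  fail(9) 'aaab': from fail(8)=7 chase 'b': 7→1 ⇒ 2;  out={1}∪out(2)={1}
  fail(12) 'addc': from fail(11)=14 chase 'c': 14→0 ⇒ 20;  out=∅∪out(20)=∅
  fail(17) 'dbca': from fail(16)=20 chase 'a': 20→0 ⇒ 1;  out=∅∪out(1)={4}
  fail(23) 'ccca': from fail(22)=21 chase 'a': 21→20→0 ⇒ 1;  out={5}∪out(1)={4,5}
  fail(5) 'abcdc': from fail(4)=25 chase 'c': 25→14→0 ⇒ 20;  out=∅∪out(20)=∅
  fail(13) 'addcb': from fail(12)=20 chase 'b': 20→0 ⇒ 0;  out={2}∪out(0)={2}
  fail(18) 'dbcac': from fail(17)=1 chase 'c': 1→0 ⇒ 20;  out=∅∪out(20)=∅
  fail(6) 'abcdcb': from fail(5)=20 chase 'b': 20→0 ⇒ 0;  out={0}∪out(0)={0}
  fail(19) 'dbcacc': from fail(18)=20 chase 'c': 20 ⇒ 21;  out={3}∪out(21)={3}

Scan:
i=0 'c': node 0→20
i=1 'c': node 20→21
i=2 'c': node 21→22
i=3 'a': node 22→23  emit P4@[3:3],P5@[0:3]
i=4 'a': node 23→7 (fail-walked)  emit P4@[4:4]
i=5 'a': node 7→8  emit P4@[5:5]
i=6 'd': node 8→10 (fail-walked)
i=7 'd': node 10→11
i=8 'c': node 11→12
i=9 'b': node 12→13  emit P2@[5:9]
i=10 'c': node 13→20 (fail-walked)
i=11 'c': node 20→21
i=12 'c': node 21→22
i=13 'a': node 22→23  emit P4@[13:13],P5@[10:13]
i=14 'c': node 23→20 (fail-walked)
i=15 'c': node 20→21
i=16 'c': node 21→22
i=17 'a': node 22→23  emit P4@[17:17],P5@[14:17]
i=18 'd': node 23→10 (fail-walked)
i=19 'b': node 10→15 (fail-walked)
i=20 'c': node 15→16
i=21 'a': node 16→17  emit P4@[21:21]
i=22 'c': node 17→18
i=23 'c': node 18→19  emit P3@[18:23]
i=24 'd': node 19→24 (fail-walked)  emit P6@[22:24],P7@[23:24]
i=25 'b': node 24→15 (fail-walked)
i=26 'c': node 15→16
i=27 'a': node 16→17  emit P4@[27:27]
i=28 'c': node 17→18
i=29 'c': node 18→19  emit P3@[24:29]
i=30 'a': node 19→1 (fail-walked)  emit P4@[30:30]
i=31 'b': node 1→2
i=32 'b': node 2→0 (fail-walked)

Result: [[3,4],[3,5],[4,4],[5,4],[9,2],[13,4],[13,5],[17,4],[17,5],[21,4],[23,3],[24,6],[24,7],[27,4],[29,3],[30,4]]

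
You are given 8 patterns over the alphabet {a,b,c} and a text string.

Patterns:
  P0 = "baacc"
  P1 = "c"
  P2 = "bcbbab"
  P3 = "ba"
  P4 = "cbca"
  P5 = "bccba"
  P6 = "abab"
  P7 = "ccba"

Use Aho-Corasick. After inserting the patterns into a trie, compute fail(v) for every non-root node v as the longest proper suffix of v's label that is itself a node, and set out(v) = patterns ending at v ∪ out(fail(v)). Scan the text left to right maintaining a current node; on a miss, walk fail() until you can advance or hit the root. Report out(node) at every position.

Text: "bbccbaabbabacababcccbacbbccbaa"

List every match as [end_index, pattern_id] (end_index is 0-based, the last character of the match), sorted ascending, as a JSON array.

Build automaton:
Trie nodes:
  0='ε' goto a→18 b→1 c→6
  1='b' goto a→2 c→7
  2='ba' goto a→3  ←P3
  3='baa' goto c→4
  4='baac' goto c→5
  5='baacc' goto ·  ←P0
  6='c' goto b→12 c→22  ←P1
  7='bc' goto b→8 c→15
  8='bcb' goto b→9
  9='bcbb' goto a→10
  10='bcbba' goto b→11
  11='bcbbab' goto ·  ←P2
  12='cb' goto c→13
  13='cbc' goto a→14
  14='cbca' goto ·  ←P4
  15='bcc' goto b→16
  16='bccb' goto a→17
  17='bccba' goto ·  ←P5
  18='a' goto b→19
  19='ab' goto a→20
  20='aba' goto b→21
  21='abab' goto ·  ←P6
  22='cc' goto b→23
  23='ccb' goto a→24
  24='ccba' goto ·  ←P7

BFS fail/out derivation:
  fail(1) 'b': from fail(0)=0 chase 'b': 0 ⇒ 0;  out=∅∪out(0)=∅
  fail(6) 'c': from fail(0)=0 chase 'c': 0 ⇒ 0;  out={1}∪out(0)={1}
  fail(18) 'a': from fail(0)=0 chase 'a': 0 ⇒ 0;  out=∅∪out(0)=∅
  fail(2) 'ba': from fail(1)=0 chase 'a': 0 ⇒ 18;  out={3}∪out(18)={3}
  fail(7) 'bc': from fail(1)=0 chase 'c': 0 ⇒ 6;  out=∅∪out(6)={1}
  fail(12) 'cb': from fail(6)=0 chase 'b': 0 ⇒ 1;  out=∅∪out(1)=∅
  fail(19) 'ab': from fail(18)=0 chase 'b': 0 ⇒ 1;  out=∅∪out(1)=∅
  fail(22) 'cc': from fail(6)=0 chase 'c': 0 ⇒ 6;  out=∅∪out(6)={1}
  fail(3) 'baa': from fail(2)=18 chase 'a': 18→0 ⇒ 18;  out=∅∪out(18)=∅
  fail(8) 'bcb': from fail(7)=6 chase 'b': 6 ⇒ 12;  out=∅∪out(12)=∅
  fail(13) 'cbc': from fail(12)=1 chase 'c': 1 ⇒ 7;  out=∅∪out(7)={1}
  fail(15) 'bcc': from fail(7)=6 chase 'c': 6 ⇒ 22;  out=∅∪out(22)={1}
  fail(20) 'aba': from fail(19)=1 chase 'a': 1 ⇒ 2;  out=∅∪out(2)={3}
  fail(23) 'ccb': from fail(22)=6 chase 'b': 6 ⇒ 12;  out=∅∪out(12)=∅
  fail(4) 'baac': from fail(3)=18 chase 'c': 18→0 ⇒ 6;  out=∅∪out(6)={1}
  fail(9) 'bcbb': from fail(8)=12 chase 'b': 12→1→0 ⇒ 1;  out=∅∪out(1)=∅
  fail(14) 'cbca': from fail(13)=7 chase 'a': 7→6→0 ⇒ 18;  out={4}∪out(18)={4}
  fail(16) 'bccb': from fail(15)=22 chase 'b': 22 ⇒ 23;  out=∅∪out(23)=∅
  fail(21) 'abab': from fail(20)=2 chase 'b': 2→18 ⇒ 19;  out={6}∪out(19)={6}
  fail(24) 'ccba': from fail(23)=12 chase 'a': 12→1 ⇒ 2;  out={7}∪out(2)={3,7}
  fail(5) 'baacc': from fail(4)=6 chase 'c': 6 ⇒ 22;  out={0}∪out(22)={0,1}
  fail(10) 'bcbba': from fail(9)=1 chase 'a': 1 ⇒ 2;  out=∅∪out(2)={3}
  fail(17) 'bccba': from fail(16)=23 chase 'a': 23 ⇒ 24;  out={5}∪out(24)={3,5,7}
  fail(11) 'bcbbab': from fail(10)=2 chase 'b': 2→18 ⇒ 19;  out={2}∪out(19)={2}

Run:
i=0 'b': node 0→1
i=1 'b': node 1→1 ·f
i=2 'c': node 1→7  emit P1@[2:2]
i=3 'c': node 7→15  emit P1@[3:3]
i=4 'b': node 15→16
i=5 'a': node 16→17  emit P3@[4:5],P5@[1:5],P7@[2:5]
i=6 'a': node 17→3 ·f
i=7 'b': node 3→19 ·f
i=8 'b': node 19→1 ·f
i=9 'a': node 1→2  emit P3@[8:9]
i=10 'b': node 2→19 ·f
i=11 'a': node 19→20  emit P3@[10:11]
i=12 'c': node 20→6 ·f  emit P1@[12:12]
i=13 'a': node 6→18 ·f
i=14 'b': node 18→19
i=15 'a': node 19→20  emit P3@[14:15]
i=16 'b': node 20→21  emit P6@[13:16]
i=17 'c': node 21→7 ·f  emit P1@[17:17]
i=18 'c': node 7→15  emit P1@[18:18]
i=19 'c': node 15→22 ·f  emit P1@[19:19]
i=20 'b': node 22→23
i=21 'a': node 23→24  emit P3@[20:21],P7@[18:21]
i=22 'c': node 24→6 ·f  emit P1@[22:22]
i=23 'b': node 6→12
i=24 'b': node 12→1 ·f
i=25 'c': node 1→7  emit P1@[25:25]
i=26 'c': node 7→15  emit P1@[26:26]
i=27 'b': node 15→16
i=28 'a': node 16→17  emit P3@[27:28],P5@[24:28],P7@[25:28]
i=29 'a': node 17→3 ·f

Matches: [[2,1],[3,1],[5,3],[5,5],[5,7],[9,3],[11,3],[12,1],[15,3],[16,6],[17,1],[18,1],[19,1],[21,3],[21,7],[22,1],[25,1],[26,1],[28,3],[28,5],[28,7]]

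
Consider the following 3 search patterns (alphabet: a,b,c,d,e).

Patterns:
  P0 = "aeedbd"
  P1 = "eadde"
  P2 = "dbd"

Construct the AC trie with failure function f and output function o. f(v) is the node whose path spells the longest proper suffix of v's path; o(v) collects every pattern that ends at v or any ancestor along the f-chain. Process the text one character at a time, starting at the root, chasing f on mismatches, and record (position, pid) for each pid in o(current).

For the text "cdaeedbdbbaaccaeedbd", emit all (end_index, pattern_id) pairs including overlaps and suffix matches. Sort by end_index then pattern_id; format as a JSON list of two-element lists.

Build automaton:
Trie nodes:
  n0 'ε': a→1 d→12 e→7
  n1 'a': e→2
  n2 'ae': e→3
  n3 'aee': d→4
  n4 'aeed': b→5
  n5 'aeedb': d→6
  n6 'aeedbd': ·  ←P0
  n7 'e': a→8
  n8 'ea': d→9
  n9 'ead': d→10
  n10 'eadd': e→11
  n11 'eadde': ·  ←P1
  n12 'd': b→13
  n13 'db': d→14
  n14 'dbd': ·  ←P2

Failure links (BFS by depth):
  n1('a'): parent n0 fail=0; on 'a' 0 → fail=0;  out ∅∪∅=∅
  n7('e'): parent n0 fail=0; on 'e' 0 → fail=0;  out ∅∪∅=∅
  n12('d'): parent n0 fail=0; on 'd' 0 → fail=0;  out ∅∪∅=∅
  n2('ae'): parent n1 fail=0; on 'e' 0 → fail=7;  out ∅∪∅=∅
  n8('ea'): parent n7 fail=0; on 'a' 0 → fail=1;  out ∅∪∅=∅
  n13('db'): parent n12 fail=0; on 'b' 0 → fail=0;  out ∅∪∅=∅
  n3('aee'): parent n2 fail=7; on 'e' 7→0 → fail=7;  out ∅∪∅=∅
  n9('ead'): parent n8 fail=1; on 'd' 1→0 → fail=12;  out ∅∪∅=∅
  n14('dbd'): parent n13 fail=0; on 'd' 0 → fail=12;  out {2}∪∅={2}
  n4('aeed'): parent n3 fail=7; on 'd' 7→0 → fail=12;  out ∅∪∅=∅
  n10('eadd'): parent n9 fail=12; on 'd' 12→0 → fail=12;  out ∅∪∅=∅
  n5('aeedb'): parent n4 fail=12; on 'b' 12 → fail=13;  out ∅∪∅=∅
  n11('eadde'): parent n10 fail=12; on 'e' 12→0 → fail=7;  out {1}∪∅={1}
  n6('aeedbd'): parent n5 fail=13; on 'd' 13 → fail=14;  out {0}∪{2}={0,2}

Run:
i=0 'c': node 0→0
i=1 'd': node 0→12
i=2 'a': node 12→1 (fail-walked)
i=3 'e': node 1→2
i=4 'e': node 2→3
i=5 'd': node 3→4
i=6 'b': node 4→5
i=7 'd': node 5→6  emit P0@[2:7],P2@[5:7]
i=8 'b': node 6→13 (fail-walked)
i=9 'b': node 13→0 (fail-walked)
i=10 'a': node 0→1
i=11 'a': node 1→1 (fail-walked)
i=12 'c': node 1→0 (fail-walked)
i=13 'c': node 0→0
i=14 'a': node 0→1
i=15 'e': node 1→2
i=16 'e': node 2→3
i=17 'd': node 3→4
i=18 'b': node 4→5
i=19 'd': node 5→6  emit P0@[14:19],P2@[17:19]

Matches: [[7,0],[7,2],[19,0],[19,2]]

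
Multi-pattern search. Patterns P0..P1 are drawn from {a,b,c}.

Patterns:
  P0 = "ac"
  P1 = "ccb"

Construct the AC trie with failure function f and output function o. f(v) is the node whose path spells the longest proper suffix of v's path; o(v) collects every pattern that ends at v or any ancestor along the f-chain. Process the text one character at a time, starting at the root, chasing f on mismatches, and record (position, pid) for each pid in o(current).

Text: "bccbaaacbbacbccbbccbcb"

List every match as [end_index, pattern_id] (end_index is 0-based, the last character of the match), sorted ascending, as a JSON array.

Build automaton:
Trie nodes:
  0='ε' goto a→1 c→3
  1='a' goto c→2
  2='ac' goto ·  [P0 ends]
  3='c' goto c→4
  4='cc' goto b→5
  5='ccb' goto ·  [P1 ends]

BFS fail/out derivation:
  fail(1) 'a': from fail(0)=0 chase 'a': 0 ⇒ 0;  out=∅∪out(0)=∅
  fail(3) 'c': from fail(0)=0 chase 'c': 0 ⇒ 0;  out=∅∪out(0)=∅
  fail(2) 'ac': from fail(1)=0 chase 'c': 0 ⇒ 3;  out={0}∪out(3)={0}
  fail(4) 'cc': from fail(3)=0 chase 'c': 0 ⇒ 3;  out=∅∪out(3)=∅
  fail(5) 'ccb': from fail(4)=3 chase 'b': 3→0 ⇒ 0;  out={1}∪out(0)={1}

Run:
[0] read 'b'  n0⇒n0
[1] read 'c'  n0⇒n3
[2] read 'c'  n3⇒n4
[3] read 'b'  n4⇒n5  → match P1@[1:3]
[4] read 'a'  n5⇒n1 (via fail)
[5] read 'a'  n1⇒n1 (via fail)
[6] read 'a'  n1⇒n1 (via fail)
[7] read 'c'  n1⇒n2  → match P0@[6:7]
[8] read 'b'  n2⇒n0 (via fail)
[9] read 'b'  n0⇒n0
[10] read 'a'  n0⇒n1
[11] read 'c'  n1⇒n2  → match P0@[10:11]
[12] read 'b'  n2⇒n0 (via fail)
[13] read 'c'  n0⇒n3
[14] read 'c'  n3⇒n4
[15] read 'b'  n4⇒n5  → match P1@[13:15]
[16] read 'b'  n5⇒n0 (via fail)
[17] read 'c'  n0⇒n3
[18] read 'c'  n3⇒n4
[19] read 'b'  n4⇒n5  → match P1@[17:19]
[20] read 'c'  n5⇒n3 (via fail)
[21] read 'b'  n3⇒n0 (via fail)

All matches (sorted): [[3,1],[7,0],[11,0],[15,1],[19,1]]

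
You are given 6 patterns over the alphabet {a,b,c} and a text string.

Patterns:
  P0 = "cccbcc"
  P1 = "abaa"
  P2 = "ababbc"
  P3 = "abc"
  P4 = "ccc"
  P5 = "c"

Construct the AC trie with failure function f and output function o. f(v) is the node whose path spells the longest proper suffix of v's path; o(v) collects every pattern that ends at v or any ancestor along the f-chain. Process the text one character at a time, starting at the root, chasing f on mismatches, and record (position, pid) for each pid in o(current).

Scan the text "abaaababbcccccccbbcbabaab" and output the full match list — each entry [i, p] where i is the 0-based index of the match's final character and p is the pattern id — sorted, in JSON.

Construct AC machine:
Trie nodes:
  0='ε' goto a→7 c→1
  1='c' goto c→2  [P5 ends]
  2='cc' goto c→3
  3='ccc' goto b→4  [P4 ends]
  4='cccb' goto c→5
  5='cccbc' goto c→6
  6='cccbcc' goto ·  [P0 ends]
  7='a' goto b→8
  8='ab' goto a→9 c→14
  9='aba' goto a→10 b→11
  10='abaa' goto ·  [P1 ends]
  11='abab' goto b→12
  12='ababb' goto c→13
  13='ababbc' goto ·  [P2 ends]
  14='abc' goto ·  [P3 ends]

BFS fail/out derivation:
  fail(1) 'c': from fail(0)=0 chase 'c': 0 ⇒ 0;  out={5}∪out(0)={5}
  fail(7) 'a': from fail(0)=0 chase 'a': 0 ⇒ 0;  out=∅∪out(0)=∅
  fail(2) 'cc': from fail(1)=0 chase 'c': 0 ⇒ 1;  out=∅∪out(1)={5}
  fail(8) 'ab': from fail(7)=0 chase 'b': 0 ⇒ 0;  out=∅∪out(0)=∅
  fail(3) 'ccc': from fail(2)=1 chase 'c': 1 ⇒ 2;  out={4}∪out(2)={4,5}
  fail(9) 'aba': from fail(8)=0 chase 'a': 0 ⇒ 7;  out=∅∪out(7)=∅
  fail(14) 'abc': from fail(8)=0 chase 'c': 0 ⇒ 1;  out={3}∪out(1)={3,5}
  fail(4) 'cccb': from fail(3)=2 chase 'b': 2→1→0 ⇒ 0;  out=∅∪out(0)=∅
  fail(10) 'abaa': from fail(9)=7 chase 'a': 7→0 ⇒ 7;  out={1}∪out(7)={1}
  fail(11) 'abab': from fail(9)=7 chase 'b': 7 ⇒ 8;  out=∅∪out(8)=∅
  fail(5) 'cccbc': from fail(4)=0 chase 'c': 0 ⇒ 1;  out=∅∪out(1)={5}
  fail(12) 'ababb': from fail(11)=8 chase 'b': 8→0 ⇒ 0;  out=∅∪out(0)=∅
  fail(6) 'cccbcc': from fail(5)=1 chase 'c': 1 ⇒ 2;  out={0}∪out(2)={0,5}
  fail(13) 'ababbc': from fail(12)=0 chase 'c': 0 ⇒ 1;  out={2}∪out(1)={2,5}

Scan:
pos 0 'a': at 7
pos 1 'b': at 8
pos 2 'a': at 9
pos 3 'a': at 10  → match P1@[0:3]
pos 4 'a': at 7 ·f
pos 5 'b': at 8
pos 6 'a': at 9
pos 7 'b': at 11
pos 8 'b': at 12
pos 9 'c': at 13  → match P2@[4:9],P5@[9:9]
pos 10 'c': at 2 ·f  → match P5@[10:10]
pos 11 'c': at 3  → match P4@[9:11],P5@[11:11]
pos 12 'c': at 3 ·f  → match P4@[10:12],P5@[12:12]
pos 13 'c': at 3 ·f  → match P4@[11:13],P5@[13:13]
pos 14 'c': at 3 ·f  → match P4@[12:14],P5@[14:14]
pos 15 'c': at 3 ·f  → match P4@[13:15],P5@[15:15]
pos 16 'b': at 4
pos 17 'b': at 0 ·f
pos 18 'c': at 1  → match P5@[18:18]
pos 19 'b': at 0 ·f
pos 20 'a': at 7
pos 21 'b': at 8
pos 22 'a': at 9
pos 23 'a': at 10  → match P1@[20:23]
pos 24 'b': at 8 ·f

Matches: [[3,1],[9,2],[9,5],[10,5],[11,4],[11,5],[12,4],[12,5],[13,4],[13,5],[14,4],[14,5],[15,4],[15,5],[18,5],[23,1]]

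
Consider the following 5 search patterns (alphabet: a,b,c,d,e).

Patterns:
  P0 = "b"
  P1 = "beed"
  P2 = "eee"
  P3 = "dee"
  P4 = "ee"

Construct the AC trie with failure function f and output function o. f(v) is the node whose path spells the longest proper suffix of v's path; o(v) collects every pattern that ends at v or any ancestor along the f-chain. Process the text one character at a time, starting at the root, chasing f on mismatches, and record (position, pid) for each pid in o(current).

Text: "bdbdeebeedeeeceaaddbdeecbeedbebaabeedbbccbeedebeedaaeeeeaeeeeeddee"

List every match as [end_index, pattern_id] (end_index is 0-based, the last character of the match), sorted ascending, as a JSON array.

Build:
Trie nodes:
  0='ε' goto b→1 d→8 e→5
  1='b' goto e→2  [P0 ends]
  2='be' goto e→3
  3='bee' goto d→4
  4='beed' goto ·  [P1 ends]
  5='e' goto e→6
  6='ee' goto e→7  [P4 ends]
  7='eee' goto ·  [P2 ends]
  8='d' goto e→9
  9='de' goto e→10
  10='dee' goto ·  [P3 ends]

Failure links (BFS by depth):
  fail(1) 'b': from fail(0)=0 chase 'b': 0 ⇒ 0;  out={0}∪out(0)={0}
  fail(5) 'e': from fail(0)=0 chase 'e': 0 ⇒ 0;  out=∅∪out(0)=∅
  fail(8) 'd': from fail(0)=0 chase 'd': 0 ⇒ 0;  out=∅∪out(0)=∅
  fail(2) 'be': from fail(1)=0 chase 'e': 0 ⇒ 5;  out=∅∪out(5)=∅
  fail(6) 'ee': from fail(5)=0 chase 'e': 0 ⇒ 5;  out={4}∪out(5)={4}
  fail(9) 'de': from fail(8)=0 chase 'e': 0 ⇒ 5;  out=∅∪out(5)=∅
  fail(3) 'bee': from fail(2)=5 chase 'e': 5 ⇒ 6;  out=∅∪out(6)={4}
  fail(7) 'eee': from fail(6)=5 chase 'e': 5 ⇒ 6;  out={2}∪out(6)={2,4}
  fail(10) 'dee': from fail(9)=5 chase 'e': 5 ⇒ 6;  out={3}∪out(6)={3,4}
  fail(4) 'beed': from fail(3)=6 chase 'd': 6→5→0 ⇒ 8;  out={1}∪out(8)={1}

Text stream:
i=0 'b': node 0→1  → match P0@[0:0]
i=1 'd': node 1→8 (via fail)
i=2 'b': node 8→1 (via fail)  → match P0@[2:2]
i=3 'd': node 1→8 (via fail)
i=4 'e': node 8→9
i=5 'e': node 9→10  → match P3@[3:5],P4@[4:5]
i=6 'b': node 10→1 (via fail)  → match P0@[6:6]
i=7 'e': node 1→2
i=8 'e': node 2→3  → match P4@[7:8]
i=9 'd': node 3→4  → match P1@[6:9]
i=10 'e': node 4→9 (via fail)
i=11 'e': node 9→10  → match P3@[9:11],P4@[10:11]
i=12 'e': node 10→7 (via fail)  → match P2@[10:12],P4@[11:12]
i=13 'c': node 7→0 (via fail)
i=14 'e': node 0→5
i=15 'a': node 5→0 (via fail)
i=16 'a': node 0→0
i=17 'd': node 0→8
i=18 'd': node 8→8 (via fail)
i=19 'b': node 8→1 (via fail)  → match P0@[19:19]
i=20 'd': node 1→8 (via fail)
i=21 'e': node 8→9
i=22 'e': node 9→10  → match P3@[20:22],P4@[21:22]
i=23 'c': node 10→0 (via fail)
i=24 'b': node 0→1  → match P0@[24:24]
i=25 'e': node 1→2
i=26 'e': node 2→3  → match P4@[25:26]
i=27 'd': node 3→4  → match P1@[24:27]
i=28 'b': node 4→1 (via fail)  → match P0@[28:28]
i=29 'e': node 1→2
i=30 'b': node 2→1 (via fail)  → match P0@[30:30]
i=31 'a': node 1→0 (via fail)
i=32 'a': node 0→0
i=33 'b': node 0→1  → match P0@[33:33]
i=34 'e': node 1→2
i=35 'e': node 2→3  → match P4@[34:35]
i=36 'd': node 3→4  → match P1@[33:36]
i=37 'b': node 4→1 (via fail)  → match P0@[37:37]
i=38 'b': node 1→1 (via fail)  → match P0@[38:38]
i=39 'c': node 1→0 (via fail)
i=40 'c': node 0→0
i=41 'b': node 0→1  → match P0@[41:41]
i=42 'e': node 1→2
i=43 'e': node 2→3  → match P4@[42:43]
i=44 'd': node 3→4  → match P1@[41:44]
i=45 'e': node 4→9 (via fail)
i=46 'b': node 9→1 (via fail)  → match P0@[46:46]
i=47 'e': node 1→2
i=48 'e': node 2→3  → match P4@[47:48]
i=49 'd': node 3→4  → match P1@[46:49]
i=50 'a': node 4→0 (via fail)
i=51 'a': node 0→0
i=52 'e': node 0→5
i=53 'e': node 5→6  → match P4@[52:53]
i=54 'e': node 6→7  → match P2@[52:54],P4@[53:54]
i=55 'e': node 7→7 (via fail)  → match P2@[53:55],P4@[54:55]
i=56 'a': node 7→0 (via fail)
i=57 'e': node 0→5
i=58 'e': node 5→6  → match P4@[57:58]
i=59 'e': node 6→7  → match P2@[57:59],P4@[58:59]
i=60 'e': node 7→7 (via fail)  → match P2@[58:60],P4@[59:60]
i=61 'e': node 7→7 (via fail)  → match P2@[59:61],P4@[60:61]
i=62 'd': node 7→8 (via fail)
i=63 'd': node 8→8 (via fail)
i=64 'e': node 8→9
i=65 'e': node 9→10  → match P3@[63:65],P4@[64:65]

Matches: [[0,0],[2,0],[5,3],[5,4],[6,0],[8,4],[9,1],[11,3],[11,4],[12,2],[12,4],[19,0],[22,3],[22,4],[24,0],[26,4],[27,1],[28,0],[30,0],[33,0],[35,4],[36,1],[37,0],[38,0],[41,0],[43,4],[44,1],[46,0],[48,4],[49,1],[53,4],[54,2],[54,4],[55,2],[55,4],[58,4],[59,2],[59,4],[60,2],[60,4],[61,2],[61,4],[65,3],[65,4]]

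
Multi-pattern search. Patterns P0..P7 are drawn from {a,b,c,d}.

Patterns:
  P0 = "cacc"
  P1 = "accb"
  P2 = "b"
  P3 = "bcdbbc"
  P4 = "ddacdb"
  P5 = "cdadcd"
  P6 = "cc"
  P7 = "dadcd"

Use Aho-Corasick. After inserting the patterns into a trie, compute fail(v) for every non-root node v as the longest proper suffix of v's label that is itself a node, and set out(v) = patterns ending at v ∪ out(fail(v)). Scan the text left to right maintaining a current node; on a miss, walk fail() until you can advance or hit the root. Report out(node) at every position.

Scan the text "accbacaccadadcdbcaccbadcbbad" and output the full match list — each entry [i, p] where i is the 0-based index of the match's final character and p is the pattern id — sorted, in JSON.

Build:
Trie (insert patterns):
  0='ε' goto a→5 b→9 c→1 d→15
  1='c' goto a→2 c→26 d→21
  2='ca' goto c→3
  3='cac' goto c→4
  4='cacc' goto ·  ←P0
  5='a' goto c→6
  6='ac' goto c→7
  7='acc' goto b→8
  8='accb' goto ·  ←P1
  9='b' goto c→10  ←P2
  10='bc' goto d→11
  11='bcd' goto b→12
  12='bcdb' goto b→13
  13='bcdbb' goto c→14
  14='bcdbbc' goto ·  ←P3
  15='d' goto a→27 d→16
  16='dd' goto a→17
  17='dda' goto c→18
  18='ddac' goto d→19
  19='ddacd' goto b→20
  20='ddacdb' goto ·  ←P4
  21='cd' goto a→22
  22='cda' goto d→23
  23='cdad' goto c→24
  24='cdadc' goto d→25
  25='cdadcd' goto ·  ←P5
  26='cc' goto ·  ←P6
  27='da' goto d→28
  28='dad' goto c→29
  29='dadc' goto d→30
  30='dadcd' goto ·  ←P7

Failure links (BFS by depth):
  n1('c'): parent n0 fail=0; on 'c' 0 → fail=0;  out ∅∪∅=∅
  n5('a'): parent n0 fail=0; on 'a' 0 → fail=0;  out ∅∪∅=∅
  n9('b'): parent n0 fail=0; on 'b' 0 → fail=0;  out {2}∪∅={2}
  n15('d'): parent n0 fail=0; on 'd' 0 → fail=0;  out ∅∪∅=∅
  n2('ca'): parent n1 fail=0; on 'a' 0 → fail=5;  out ∅∪∅=∅
  n6('ac'): parent n5 fail=0; on 'c' 0 → fail=1;  out ∅∪∅=∅
  n10('bc'): parent n9 fail=0; on 'c' 0 → fail=1;  out ∅∪∅=∅
  n16('dd'): parent n15 fail=0; on 'd' 0 → fail=15;  out ∅∪∅=∅
  n21('cd'): parent n1 fail=0; on 'd' 0 → fail=15;  out ∅∪∅=∅
  n26('cc'): parent n1 fail=0; on 'c' 0 → fail=1;  out {6}∪∅={6}
  n27('da'): parent n15 fail=0; on 'a' 0 → fail=5;  out ∅∪∅=∅
  n3('cac'): parent n2 fail=5; on 'c' 5 → fail=6;  out ∅∪∅=∅
  n7('acc'): parent n6 fail=1; on 'c' 1 → fail=26;  out ∅∪{6}={6}
  n11('bcd'): parent n10 fail=1; on 'd' 1 → fail=21;  out ∅∪∅=∅
  n17('dda'): parent n16 fail=15; on 'a' 15 → fail=27;  out ∅∪∅=∅
  n22('cda'): parent n21 fail=15; on 'a' 15 → fail=27;  out ∅∪∅=∅
  n28('dad'): parent n27 fail=5; on 'd' 5→0 → fail=15;  out ∅∪∅=∅
  n4('cacc'): parent n3 fail=6; on 'c' 6 → fail=7;  out {0}∪{6}={0,6}
  n8('accb'): parent n7 fail=26; on 'b' 26→1→0 → fail=9;  out {1}∪{2}={1,2}
  n12('bcdb'): parent n11 fail=21; on 'b' 21→15→0 → fail=9;  out ∅∪{2}={2}
  n18('ddac'): parent n17 fail=27; on 'c' 27→5 → fail=6;  out ∅∪∅=∅
  n23('cdad'): parent n22 fail=27; on 'd' 27 → fail=28;  out ∅∪∅=∅
  n29('dadc'): parent n28 fail=15; on 'c' 15→0 → fail=1;  out ∅∪∅=∅
  n13('bcdbb'): parent n12 fail=9; on 'b' 9→0 → fail=9;  out ∅∪{2}={2}
  n19('ddacd'): parent n18 fail=6; on 'd' 6→1 → fail=21;  out ∅∪∅=∅
  n24('cdadc'): parent n23 fail=28; on 'c' 28 → fail=29;  out ∅∪∅=∅
  n30('dadcd'): parent n29 fail=1; on 'd' 1 → fail=21;  out {7}∪∅={7}
  n14('bcdbbc'): parent n13 fail=9; on 'c' 9 → fail=10;  out {3}∪∅={3}
  n20('ddacdb'): parent n19 fail=21; on 'b' 21→15→0 → fail=9;  out {4}∪{2}={2,4}
  n25('cdadcd'): parent n24 fail=29; on 'd' 29 → fail=30;  out {5}∪{7}={5,7}

Run:
pos 0 'a': at 5
pos 1 'c': at 6
pos 2 'c': at 7  emit P6@[1:2]
pos 3 'b': at 8  emit P1@[0:3],P2@[3:3]
pos 4 'a': at 5 (via fail)
pos 5 'c': at 6
pos 6 'a': at 2 (via fail)
pos 7 'c': at 3
pos 8 'c': at 4  emit P0@[5:8],P6@[7:8]
pos 9 'a': at 2 (via fail)
pos 10 'd': at 15 (via fail)
pos 11 'a': at 27
pos 12 'd': at 28
pos 13 'c': at 29
pos 14 'd': at 30  emit P7@[10:14]
pos 15 'b': at 9 (via fail)  emit P2@[15:15]
pos 16 'c': at 10
pos 17 'a': at 2 (via fail)
pos 18 'c': at 3
pos 19 'c': at 4  emit P0@[16:19],P6@[18:19]
pos 20 'b': at 8 (via fail)  emit P1@[17:20],P2@[20:20]
pos 21 'a': at 5 (via fail)
pos 22 'd': at 15 (via fail)
pos 23 'c': at 1 (via fail)
pos 24 'b': at 9 (via fail)  emit P2@[24:24]
pos 25 'b': at 9 (via fail)  emit P2@[25:25]
pos 26 'a': at 5 (via fail)
pos 27 'd': at 15 (via fail)

All matches (sorted): [[2,6],[3,1],[3,2],[8,0],[8,6],[14,7],[15,2],[19,0],[19,6],[20,1],[20,2],[24,2],[25,2]]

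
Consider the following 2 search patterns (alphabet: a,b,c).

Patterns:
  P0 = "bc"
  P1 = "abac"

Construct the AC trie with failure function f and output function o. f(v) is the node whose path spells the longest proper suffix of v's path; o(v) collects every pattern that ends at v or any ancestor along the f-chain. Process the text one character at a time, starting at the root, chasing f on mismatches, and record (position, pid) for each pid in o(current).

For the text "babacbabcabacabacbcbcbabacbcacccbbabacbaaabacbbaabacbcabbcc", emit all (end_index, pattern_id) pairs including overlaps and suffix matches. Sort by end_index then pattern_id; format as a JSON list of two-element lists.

Build automaton:
Trie nodes:
  n0 'ε': a→3 b→1
  n1 'b': c→2
  n2 'bc': ·  ←P0
  n3 'a': b→4
  n4 'ab': a→5
  n5 'aba': c→6
  n6 'abac': ·  ←P1

Failure links (BFS by depth):
  n1('b'): parent n0 fail=0; on 'b' 0 → fail=0;  out ∅∪∅=∅
  n3('a'): parent n0 fail=0; on 'a' 0 → fail=0;  out ∅∪∅=∅
  n2('bc'): parent n1 fail=0; on 'c' 0 → fail=0;  out {0}∪∅={0}
  n4('ab'): parent n3 fail=0; on 'b' 0 → fail=1;  out ∅∪∅=∅
  n5('aba'): parent n4 fail=1; on 'a' 1→0 → fail=3;  out ∅∪∅=∅
  n6('abac'): parent n5 fail=3; on 'c' 3→0 → fail=0;  out {1}∪∅={1}

Run:
pos 0 'b': at 1
pos 1 'a': at 3 (via fail)
pos 2 'b': at 4
pos 3 'a': at 5
pos 4 'c': at 6  ** P1@[1:4]
pos 5 'b': at 1 (via fail)
pos 6 'a': at 3 (via fail)
pos 7 'b': at 4
pos 8 'c': at 2 (via fail)  ** P0@[7:8]
pos 9 'a': at 3 (via fail)
pos 10 'b': at 4
pos 11 'a': at 5
pos 12 'c': at 6  ** P1@[9:12]
pos 13 'a': at 3 (via fail)
pos 14 'b': at 4
pos 15 'a': at 5
pos 16 'c': at 6  ** P1@[13:16]
pos 17 'b': at 1 (via fail)
pos 18 'c': at 2  ** P0@[17:18]
pos 19 'b': at 1 (via fail)
pos 20 'c': at 2  ** P0@[19:20]
pos 21 'b': at 1 (via fail)
pos 22 'a': at 3 (via fail)
pos 23 'b': at 4
pos 24 'a': at 5
pos 25 'c': at 6  ** P1@[22:25]
pos 26 'b': at 1 (via fail)
pos 27 'c': at 2  ** P0@[26:27]
pos 28 'a': at 3 (via fail)
pos 29 'c': at 0 (via fail)
pos 30 'c': at 0
pos 31 'c': at 0
pos 32 'b': at 1
pos 33 'b': at 1 (via fail)
pos 34 'a': at 3 (via fail)
pos 35 'b': at 4
pos 36 'a': at 5
pos 37 'c': at 6  ** P1@[34:37]
pos 38 'b': at 1 (via fail)
pos 39 'a': at 3 (via fail)
pos 40 'a': at 3 (via fail)
pos 41 'a': at 3 (via fail)
pos 42 'b': at 4
pos 43 'a': at 5
pos 44 'c': at 6  ** P1@[41:44]
pos 45 'b': at 1 (via fail)
pos 46 'b': at 1 (via fail)
pos 47 'a': at 3 (via fail)
pos 48 'a': at 3 (via fail)
pos 49 'b': at 4
pos 50 'a': at 5
pos 51 'c': at 6  ** P1@[48:51]
pos 52 'b': at 1 (via fail)
pos 53 'c': at 2  ** P0@[52:53]
pos 54 'a': at 3 (via fail)
pos 55 'b': at 4
pos 56 'b': at 1 (via fail)
pos 57 'c': at 2  ** P0@[56:57]
pos 58 'c': at 0 (via fail)

Result: [[4,1],[8,0],[12,1],[16,1],[18,0],[20,0],[25,1],[27,0],[37,1],[44,1],[51,1],[53,0],[57,0]]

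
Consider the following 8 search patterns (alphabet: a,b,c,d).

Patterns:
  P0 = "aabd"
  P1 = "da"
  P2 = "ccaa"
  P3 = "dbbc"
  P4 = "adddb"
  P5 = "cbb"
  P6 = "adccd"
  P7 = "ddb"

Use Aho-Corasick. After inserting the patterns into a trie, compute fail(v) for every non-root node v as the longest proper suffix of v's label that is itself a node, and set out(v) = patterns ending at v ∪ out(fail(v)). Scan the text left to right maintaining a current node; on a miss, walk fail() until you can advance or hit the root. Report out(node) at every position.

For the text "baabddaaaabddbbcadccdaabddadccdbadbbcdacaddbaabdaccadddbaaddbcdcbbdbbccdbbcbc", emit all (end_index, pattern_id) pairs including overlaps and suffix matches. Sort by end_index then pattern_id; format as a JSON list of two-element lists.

Build:
Trie nodes:
  0='ε' goto a→1 c→7 d→5
  1='a' goto a→2 d→14
  2='aa' goto b→3
  3='aab' goto d→4
  4='aabd' goto ·  ←P0
  5='d' goto a→6 b→11 d→23
  6='da' goto ·  ←P1
  7='c' goto b→18 c→8
  8='cc' goto a→9
  9='cca' goto a→10
  10='ccaa' goto ·  ←P2
  11='db' goto b→12
  12='dbb' goto c→13
  13='dbbc' goto ·  ←P3
  14='ad' goto c→20 d→15
  15='add' goto d→16
  16='addd' goto b→17
  17='adddb' goto ·  ←P4
  18='cb' goto b→19
  19='cbb' goto ·  ←P5
  20='adc' goto c→21
  21='adcc' goto d→22
  22='adccd' goto ·  ←P6
  23='dd' goto b→24
  24='ddb' goto ·  ←P7

BFS fail/out derivation:
  n1('a'): parent n0 fail=0; on 'a' 0 → fail=0;  out ∅∪∅=∅
  n5('d'): parent n0 fail=0; on 'd' 0 → fail=0;  out ∅∪∅=∅
  n7('c'): parent n0 fail=0; on 'c' 0 → fail=0;  out ∅∪∅=∅
  n2('aa'): parent n1 fail=0; on 'a' 0 → fail=1;  out ∅∪∅=∅
  n6('da'): parent n5 fail=0; on 'a' 0 → fail=1;  out {1}∪∅={1}
  n8('cc'): parent n7 fail=0; on 'c' 0 → fail=7;  out ∅∪∅=∅
  n11('db'): parent n5 fail=0; on 'b' 0 → fail=0;  out ∅∪∅=∅
  n14('ad'): parent n1 fail=0; on 'd' 0 → fail=5;  out ∅∪∅=∅
  n18('cb'): parent n7 fail=0; on 'b' 0 → fail=0;  out ∅∪∅=∅
  n23('dd'): parent n5 fail=0; on 'd' 0 → fail=5;  out ∅∪∅=∅
  n3('aab'): parent n2 fail=1; on 'b' 1→0 → fail=0;  out ∅∪∅=∅
  n9('cca'): parent n8 fail=7; on 'a' 7→0 → fail=1;  out ∅∪∅=∅
  n12('dbb'): parent n11 fail=0; on 'b' 0 → fail=0;  out ∅∪∅=∅
  n15('add'): parent n14 fail=5; on 'd' 5 → fail=23;  out ∅∪∅=∅
  n19('cbb'): parent n18 fail=0; on 'b' 0 → fail=0;  out {5}∪∅={5}
  n20('adc'): parent n14 fail=5; on 'c' 5→0 → fail=7;  out ∅∪∅=∅
  n24('ddb'): parent n23 fail=5; on 'b' 5 → fail=11;  out {7}∪∅={7}
  n4('aabd'): parent n3 fail=0; on 'd' 0 → fail=5;  out {0}∪∅={0}
  n10('ccaa'): parent n9 fail=1; on 'a' 1 → fail=2;  out {2}∪∅={2}
  n13('dbbc'): parent n12 fail=0; on 'c' 0 → fail=7;  out {3}∪∅={3}
  n16('addd'): parent n15 fail=23; on 'd' 23→5 → fail=23;  out ∅∪∅=∅
  n21('adcc'): parent n20 fail=7; on 'c' 7 → fail=8;  out ∅∪∅=∅
  n17('adddb'): parent n16 fail=23; on 'b' 23 → fail=24;  out {4}∪{7}={4,7}
  n22('adccd'): parent n21 fail=8; on 'd' 8→7→0 → fail=5;  out {6}∪∅={6}

Scan:
[0] read 'b'  n0⇒n0
[1] read 'a'  n0⇒n1
[2] read 'a'  n1⇒n2
[3] read 'b'  n2⇒n3
[4] read 'd'  n3⇒n4  → match P0@[1:4]
[5] read 'd'  n4⇒n23 (fail-walked)
[6] read 'a'  n23⇒n6 (fail-walked)  → match P1@[5:6]
[7] read 'a'  n6⇒n2 (fail-walked)
[8] read 'a'  n2⇒n2 (fail-walked)
[9] read 'a'  n2⇒n2 (fail-walked)
[10] read 'b'  n2⇒n3
[11] read 'd'  n3⇒n4  → match P0@[8:11]
[12] read 'd'  n4⇒n23 (fail-walked)
[13] read 'b'  n23⇒n24  → match P7@[11:13]
[14] read 'b'  n24⇒n12 (fail-walked)
[15] read 'c'  n12⇒n13  → match P3@[12:15]
[16] read 'a'  n13⇒n1 (fail-walked)
[17] read 'd'  n1⇒n14
[18] read 'c'  n14⇒n20
[19] read 'c'  n20⇒n21
[20] read 'd'  n21⇒n22  → match P6@[16:20]
[21] read 'a'  n22⇒n6 (fail-walked)  → match P1@[20:21]
[22] read 'a'  n6⇒n2 (fail-walked)
[23] read 'b'  n2⇒n3
[24] read 'd'  n3⇒n4  → match P0@[21:24]
[25] read 'd'  n4⇒n23 (fail-walked)
[26] read 'a'  n23⇒n6 (fail-walked)  → match P1@[25:26]
[27] read 'd'  n6⇒n14 (fail-walked)
[28] read 'c'  n14⇒n20
[29] read 'c'  n20⇒n21
[30] read 'd'  n21⇒n22  → match P6@[26:30]
[31] read 'b'  n22⇒n11 (fail-walked)
[32] read 'a'  n11⇒n1 (fail-walked)
[33] read 'd'  n1⇒n14
[34] read 'b'  n14⇒n11 (fail-walked)
[35] read 'b'  n11⇒n12
[36] read 'c'  n12⇒n13  → match P3@[33:36]
[37] read 'd'  n13⇒n5 (fail-walked)
[38] read 'a'  n5⇒n6  → match P1@[37:38]
[39] read 'c'  n6⇒n7 (fail-walked)
[40] read 'a'  n7⇒n1 (fail-walked)
[41] read 'd'  n1⇒n14
[42] read 'd'  n14⇒n15
[43] read 'b'  n15⇒n24 (fail-walked)  → match P7@[41:43]
[44] read 'a'  n24⇒n1 (fail-walked)
[45] read 'a'  n1⇒n2
[46] read 'b'  n2⇒n3
[47] read 'd'  n3⇒n4  → match P0@[44:47]
[48] read 'a'  n4⇒n6 (fail-walked)  → match P1@[47:48]
[49] read 'c'  n6⇒n7 (fail-walked)
[50] read 'c'  n7⇒n8
[51] read 'a'  n8⇒n9
[52] read 'd'  n9⇒n14 (fail-walked)
[53] read 'd'  n14⇒n15
[54] read 'd'  n15⇒n16
[55] read 'b'  n16⇒n17  → match P4@[51:55],P7@[53:55]
[56] read 'a'  n17⇒n1 (fail-walked)
[57] read 'a'  n1⇒n2
[58] read 'd'  n2⇒n14 (fail-walked)
[59] read 'd'  n14⇒n15
[60] read 'b'  n15⇒n24 (fail-walked)  → match P7@[58:60]
[61] read 'c'  n24⇒n7 (fail-walked)
[62] read 'd'  n7⇒n5 (fail-walked)
[63] read 'c'  n5⇒n7 (fail-walked)
[64] read 'b'  n7⇒n18
[65] read 'b'  n18⇒n19  → match P5@[63:65]
[66] read 'd'  n19⇒n5 (fail-walked)
[67] read 'b'  n5⇒n11
[68] read 'b'  n11⇒n12
[69] read 'c'  n12⇒n13  → match P3@[66:69]
[70] read 'c'  n13⇒n8 (fail-walked)
[71] read 'd'  n8⇒n5 (fail-walked)
[72] read 'b'  n5⇒n11
[73] read 'b'  n11⇒n12
[74] read 'c'  n12⇒n13  → match P3@[71:74]
[75] read 'b'  n13⇒n18 (fail-walked)
[76] read 'c'  n18⇒n7 (fail-walked)

All matches (sorted): [[4,0],[6,1],[11,0],[13,7],[15,3],[20,6],[21,1],[24,0],[26,1],[30,6],[36,3],[38,1],[43,7],[47,0],[48,1],[55,4],[55,7],[60,7],[65,5],[69,3],[74,3]]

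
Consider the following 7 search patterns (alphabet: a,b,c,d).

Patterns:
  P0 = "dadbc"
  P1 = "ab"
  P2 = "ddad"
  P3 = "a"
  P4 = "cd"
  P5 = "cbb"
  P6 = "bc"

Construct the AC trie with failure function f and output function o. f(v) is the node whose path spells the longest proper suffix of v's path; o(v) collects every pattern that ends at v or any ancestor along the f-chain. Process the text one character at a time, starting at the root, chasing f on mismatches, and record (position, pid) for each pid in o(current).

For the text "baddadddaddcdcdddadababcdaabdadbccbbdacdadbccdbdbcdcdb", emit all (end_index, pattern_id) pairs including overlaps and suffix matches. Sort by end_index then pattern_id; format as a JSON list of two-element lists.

Build automaton:
Trie nodes:
  n0 'ε': a→6 b→15 c→11 d→1
  n1 'd': a→2 d→8
  n2 'da': d→3
  n3 'dad': b→4
  n4 'dadb': c→5
  n5 'dadbc': ·  ←P0
  n6 'a': b→7  ←P3
  n7 'ab': ·  ←P1
  n8 'dd': a→9
  n9 'dda': d→10
  n10 'ddad': ·  ←P2
  n11 'c': b→13 d→12
  n12 'cd': ·  ←P4
  n13 'cb': b→14
  n14 'cbb': ·  ←P5
  n15 'b': c→16
  n16 'bc': ·  ←P6

Failure links (BFS by depth):
  n1('d'): parent n0 fail=0; on 'd' 0 → fail=0;  out ∅∪∅=∅
  n6('a'): parent n0 fail=0; on 'a' 0 → fail=0;  out {3}∪∅={3}
  n11('c'): parent n0 fail=0; on 'c' 0 → fail=0;  out ∅∪∅=∅
  n15('b'): parent n0 fail=0; on 'b' 0 → fail=0;  out ∅∪∅=∅
  n2('da'): parent n1 fail=0; on 'a' 0 → fail=6;  out ∅∪{3}={3}
  n7('ab'): parent n6 fail=0; on 'b' 0 → fail=15;  out {1}∪∅={1}
  n8('dd'): parent n1 fail=0; on 'd' 0 → fail=1;  out ∅∪∅=∅
  n12('cd'): parent n11 fail=0; on 'd' 0 → fail=1;  out {4}∪∅={4}
  n13('cb'): parent n11 fail=0; on 'b' 0 → fail=15;  out ∅∪∅=∅
  n16('bc'): parent n15 fail=0; on 'c' 0 → fail=11;  out {6}∪∅={6}
  n3('dad'): parent n2 fail=6; on 'd' 6→0 → fail=1;  out ∅∪∅=∅
  n9('dda'): parent n8 fail=1; on 'a' 1 → fail=2;  out ∅∪{3}={3}
  n14('cbb'): parent n13 fail=15; on 'b' 15→0 → fail=15;  out {5}∪∅={5}
  n4('dadb'): parent n3 fail=1; on 'b' 1→0 → fail=15;  out ∅∪∅=∅
  n10('ddad'): parent n9 fail=2; on 'd' 2 → fail=3;  out {2}∪∅={2}
  n5('dadbc'): parent n4 fail=15; on 'c' 15 → fail=16;  out {0}∪{6}={0,6}

Scan:
[0] read 'b'  n0⇒n15
[1] read 'a'  n15⇒n6 ·f  → match P3@[1:1]
[2] read 'd'  n6⇒n1 ·f
[3] read 'd'  n1⇒n8
[4] read 'a'  n8⇒n9  → match P3@[4:4]
[5] read 'd'  n9⇒n10  → match P2@[2:5]
[6] read 'd'  n10⇒n8 ·f
[7] read 'd'  n8⇒n8 ·f
[8] read 'a'  n8⇒n9  → match P3@[8:8]
[9] read 'd'  n9⇒n10  → match P2@[6:9]
[10] read 'd'  n10⇒n8 ·f
[11] read 'c'  n8⇒n11 ·f
[12] read 'd'  n11⇒n12  → match P4@[11:12]
[13] read 'c'  n12⇒n11 ·f
[14] read 'd'  n11⇒n12  → match P4@[13:14]
[15] read 'd'  n12⇒n8 ·f
[16] read 'd'  n8⇒n8 ·f
[17] read 'a'  n8⇒n9  → match P3@[17:17]
[18] read 'd'  n9⇒n10  → match P2@[15:18]
[19] read 'a'  n10⇒n2 ·f  → match P3@[19:19]
[20] read 'b'  n2⇒n7 ·f  → match P1@[19:20]
[21] read 'a'  n7⇒n6 ·f  → match P3@[21:21]
[22] read 'b'  n6⇒n7  → match P1@[21:22]
[23] read 'c'  n7⇒n16 ·f  → match P6@[22:23]
[24] read 'd'  n16⇒n12 ·f  → match P4@[23:24]
[25] read 'a'  n12⇒n2 ·f  → match P3@[25:25]
[26] read 'a'  n2⇒n6 ·f  → match P3@[26:26]
[27] read 'b'  n6⇒n7  → match P1@[26:27]
[28] read 'd'  n7⇒n1 ·f
[29] read 'a'  n1⇒n2  → match P3@[29:29]
[30] read 'd'  n2⇒n3
[31] read 'b'  n3⇒n4
[32] read 'c'  n4⇒n5  → match P0@[28:32],P6@[31:32]
[33] read 'c'  n5⇒n11 ·f
[34] read 'b'  n11⇒n13
[35] read 'b'  n13⇒n14  → match P5@[33:35]
[36] read 'd'  n14⇒n1 ·f
[37] read 'a'  n1⇒n2  → match P3@[37:37]
[38] read 'c'  n2⇒n11 ·f
[39] read 'd'  n11⇒n12  → match P4@[38:39]
[40] read 'a'  n12⇒n2 ·f  → match P3@[40:40]
[41] read 'd'  n2⇒n3
[42] read 'b'  n3⇒n4
[43] read 'c'  n4⇒n5  → match P0@[39:43],P6@[42:43]
[44] read 'c'  n5⇒n11 ·f
[45] read 'd'  n11⇒n12  → match P4@[44:45]
[46] read 'b'  n12⇒n15 ·f
[47] read 'd'  n15⇒n1 ·f
[48] read 'b'  n1⇒n15 ·f
[49] read 'c'  n15⇒n16  → match P6@[48:49]
[50] read 'd'  n16⇒n12 ·f  → match P4@[49:50]
[51] read 'c'  n12⇒n11 ·f
[52] read 'd'  n11⇒n12  → match P4@[51:52]
[53] read 'b'  n12⇒n15 ·f

All matches (sorted): [[1,3],[4,3],[5,2],[8,3],[9,2],[12,4],[14,4],[17,3],[18,2],[19,3],[20,1],[21,3],[22,1],[23,6],[24,4],[25,3],[26,3],[27,1],[29,3],[32,0],[32,6],[35,5],[37,3],[39,4],[40,3],[43,0],[43,6],[45,4],[49,6],[50,4],[52,4]]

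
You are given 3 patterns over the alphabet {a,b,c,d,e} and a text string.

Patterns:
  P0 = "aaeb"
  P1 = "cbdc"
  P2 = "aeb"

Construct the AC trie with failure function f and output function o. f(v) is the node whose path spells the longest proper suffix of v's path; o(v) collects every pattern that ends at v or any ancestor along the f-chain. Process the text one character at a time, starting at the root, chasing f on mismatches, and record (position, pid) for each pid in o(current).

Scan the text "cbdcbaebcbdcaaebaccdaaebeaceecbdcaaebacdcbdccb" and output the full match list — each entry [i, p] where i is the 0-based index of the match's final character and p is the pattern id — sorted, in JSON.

Construct AC machine:
Trie nodes:
  n0 'ε': a→1 c→5
  n1 'a': a→2 e→9
  n2 'aa': e→3
  n3 'aae': b→4
  n4 'aaeb': ·  ←P0
  n5 'c': b→6
  n6 'cb': d→7
  n7 'cbd': c→8
  n8 'cbdc': ·  ←P1
  n9 'ae': b→10
  n10 'aeb': ·  ←P2

BFS fail/out derivation:
  n1('a'): parent n0 fail=0; on 'a' 0 → fail=0;  out ∅∪∅=∅
  n5('c'): parent n0 fail=0; on 'c' 0 → fail=0;  out ∅∪∅=∅
  n2('aa'): parent n1 fail=0; on 'a' 0 → fail=1;  out ∅∪∅=∅
  n6('cb'): parent n5 fail=0; on 'b' 0 → fail=0;  out ∅∪∅=∅
  n9('ae'): parent n1 fail=0; on 'e' 0 → fail=0;  out ∅∪∅=∅
  n3('aae'): parent n2 fail=1; on 'e' 1 → fail=9;  out ∅∪∅=∅
  n7('cbd'): parent n6 fail=0; on 'd' 0 → fail=0;  out ∅∪∅=∅
  n10('aeb'): parent n9 fail=0; on 'b' 0 → fail=0;  out {2}∪∅={2}
  n4('aaeb'): parent n3 fail=9; on 'b' 9 → fail=10;  out {0}∪{2}={0,2}
  n8('cbdc'): parent n7 fail=0; on 'c' 0 → fail=5;  out {1}∪∅={1}

Scan:
i=0 'c': node 0→5
i=1 'b': node 5→6
i=2 'd': node 6→7
i=3 'c': node 7→8  emit P1@[0:3]
i=4 'b': node 8→6 ·f
i=5 'a': node 6→1 ·f
i=6 'e': node 1→9
i=7 'b': node 9→10  emit P2@[5:7]
i=8 'c': node 10→5 ·f
i=9 'b': node 5→6
i=10 'd': node 6→7
i=11 'c': node 7→8  emit P1@[8:11]
i=12 'a': node 8→1 ·f
i=13 'a': node 1→2
i=14 'e': node 2→3
i=15 'b': node 3→4  emit P0@[12:15],P2@[13:15]
i=16 'a': node 4→1 ·f
i=17 'c': node 1→5 ·f
i=18 'c': node 5→5 ·f
i=19 'd': node 5→0 ·f
i=20 'a': node 0→1
i=21 'a': node 1→2
i=22 'e': node 2→3
i=23 'b': node 3→4  emit P0@[20:23],P2@[21:23]
i=24 'e': node 4→0 ·f
i=25 'a': node 0→1
i=26 'c': node 1→5 ·f
i=27 'e': node 5→0 ·f
i=28 'e': node 0→0
i=29 'c': node 0→5
i=30 'b': node 5→6
i=31 'd': node 6→7
i=32 'c': node 7→8  emit P1@[29:32]
i=33 'a': node 8→1 ·f
i=34 'a': node 1→2
i=35 'e': node 2→3
i=36 'b': node 3→4  emit P0@[33:36],P2@[34:36]
i=37 'a': node 4→1 ·f
i=38 'c': node 1→5 ·f
i=39 'd': node 5→0 ·f
i=40 'c': node 0→5
i=41 'b': node 5→6
i=42 'd': node 6→7
i=43 'c': node 7→8  emit P1@[40:43]
i=44 'c': node 8→5 ·f
i=45 'b': node 5→6

Matches: [[3,1],[7,2],[11,1],[15,0],[15,2],[23,0],[23,2],[32,1],[36,0],[36,2],[43,1]]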